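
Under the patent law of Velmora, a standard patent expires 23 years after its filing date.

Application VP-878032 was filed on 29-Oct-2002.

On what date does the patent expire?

Filing date + 23 years → 29 October 2025.

2025-10-29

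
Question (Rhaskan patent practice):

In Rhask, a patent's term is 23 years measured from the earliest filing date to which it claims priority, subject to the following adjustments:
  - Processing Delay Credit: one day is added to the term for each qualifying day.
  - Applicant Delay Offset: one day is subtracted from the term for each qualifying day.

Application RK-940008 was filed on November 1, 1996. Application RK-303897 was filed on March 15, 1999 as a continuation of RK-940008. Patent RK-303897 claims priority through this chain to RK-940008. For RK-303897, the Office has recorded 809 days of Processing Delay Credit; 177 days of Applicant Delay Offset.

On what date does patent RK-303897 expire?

July 25, 2021

Earliest priority filing: 1 November 1996.
Base term: 1 November 1996 + 23 years → 1 November 2019.
Processing Delay Credit: +809 days → 18 January 2022.
Applicant Delay Offset: −177 days → 25 July 2021.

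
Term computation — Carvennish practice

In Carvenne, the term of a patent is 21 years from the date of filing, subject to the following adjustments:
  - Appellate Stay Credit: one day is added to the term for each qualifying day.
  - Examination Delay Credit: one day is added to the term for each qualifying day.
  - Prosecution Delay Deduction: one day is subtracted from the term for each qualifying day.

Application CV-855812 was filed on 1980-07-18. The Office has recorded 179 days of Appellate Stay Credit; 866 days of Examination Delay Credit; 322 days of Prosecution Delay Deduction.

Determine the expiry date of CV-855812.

Base term: filing date + 21 years → 18 July 2001.
Appellate Stay Credit: +179 days → 13 January 2002.
Examination Delay Credit: +866 days → 28 May 2004.
Prosecution Delay Deduction: −322 days → 11 July 2003.

2003-07-11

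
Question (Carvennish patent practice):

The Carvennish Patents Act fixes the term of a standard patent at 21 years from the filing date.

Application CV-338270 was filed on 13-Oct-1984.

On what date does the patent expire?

Filing date + 21 years → 13 October 2005.

October 13, 2005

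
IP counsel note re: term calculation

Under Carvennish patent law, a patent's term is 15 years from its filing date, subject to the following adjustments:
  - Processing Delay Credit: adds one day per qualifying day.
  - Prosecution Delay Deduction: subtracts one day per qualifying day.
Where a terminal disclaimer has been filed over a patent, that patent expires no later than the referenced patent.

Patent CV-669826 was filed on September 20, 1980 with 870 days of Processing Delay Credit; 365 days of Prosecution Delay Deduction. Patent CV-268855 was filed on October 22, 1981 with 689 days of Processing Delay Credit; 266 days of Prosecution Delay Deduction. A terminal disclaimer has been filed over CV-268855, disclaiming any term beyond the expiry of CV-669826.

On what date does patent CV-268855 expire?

Natural term of CV-268855:
  Base: filing + 15 years → 22 October 1996.
  Processing Delay Credit: +689 days → 11 September 1998.
  Prosecution Delay Deduction: −266 days → 19 December 1997.
Expiry of referenced patent CV-669826:
  Base: filing + 15 years → 20 September 1995.
  Processing Delay Credit: +870 days → 6 February 1998.
  Prosecution Delay Deduction: −365 days → 6 February 1997.
Terminal disclaimer: CV-268855 expires on the earlier of 19 December 1997 and 6 February 1997.

1997-02-06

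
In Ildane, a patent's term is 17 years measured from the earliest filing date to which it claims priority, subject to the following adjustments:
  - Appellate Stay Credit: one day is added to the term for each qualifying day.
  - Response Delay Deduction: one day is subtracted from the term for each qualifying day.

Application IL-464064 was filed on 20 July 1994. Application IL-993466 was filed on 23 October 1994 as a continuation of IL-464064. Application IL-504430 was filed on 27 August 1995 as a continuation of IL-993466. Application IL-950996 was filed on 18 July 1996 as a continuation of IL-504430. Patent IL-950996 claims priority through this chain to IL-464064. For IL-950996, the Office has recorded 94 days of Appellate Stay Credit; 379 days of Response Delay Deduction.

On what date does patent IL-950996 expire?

Earliest priority filing: 20 July 1994.
Base term: 20 July 1994 + 17 years → 20 July 2011.
Appellate Stay Credit: +94 days → 22 October 2011.
Response Delay Deduction: −379 days → 8 October 2010.

October 8, 2010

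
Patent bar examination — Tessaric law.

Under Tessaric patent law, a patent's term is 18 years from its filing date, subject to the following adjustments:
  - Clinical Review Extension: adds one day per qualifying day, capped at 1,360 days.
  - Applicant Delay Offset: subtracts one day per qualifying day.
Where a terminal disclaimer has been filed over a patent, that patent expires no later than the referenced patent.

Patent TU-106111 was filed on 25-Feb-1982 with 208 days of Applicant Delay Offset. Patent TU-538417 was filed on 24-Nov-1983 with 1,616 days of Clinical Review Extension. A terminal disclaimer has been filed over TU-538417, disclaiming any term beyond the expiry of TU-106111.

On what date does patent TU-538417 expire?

1999-08-01

Natural term of TU-538417:
  Base: filing + 18 years → 24 November 2001.
  Clinical Review Extension: 1616 days claimed exceeds the 1360-day cap, so +1360 days → 15 August 2005.
Expiry of referenced patent TU-106111:
  Base: filing + 18 years → 25 February 2000.
  Applicant Delay Offset: −208 days → 1 August 1999.
Terminal disclaimer: TU-538417 expires on the earlier of 15 August 2005 and 1 August 1999.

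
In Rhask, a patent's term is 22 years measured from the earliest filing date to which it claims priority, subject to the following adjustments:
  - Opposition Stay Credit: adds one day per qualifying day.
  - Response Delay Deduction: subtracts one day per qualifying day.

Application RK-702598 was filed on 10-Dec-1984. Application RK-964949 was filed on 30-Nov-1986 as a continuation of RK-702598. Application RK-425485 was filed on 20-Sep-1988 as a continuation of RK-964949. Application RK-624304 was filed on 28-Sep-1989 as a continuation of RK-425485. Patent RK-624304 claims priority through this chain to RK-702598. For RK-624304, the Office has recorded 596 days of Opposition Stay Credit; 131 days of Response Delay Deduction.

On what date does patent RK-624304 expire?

Earliest priority filing: 10 December 1984.
Base term: 10 December 1984 + 22 years → 10 December 2006.
Opposition Stay Credit: +596 days → 28 July 2008.
Response Delay Deduction: −131 days → 19 March 2008.

2008-03-19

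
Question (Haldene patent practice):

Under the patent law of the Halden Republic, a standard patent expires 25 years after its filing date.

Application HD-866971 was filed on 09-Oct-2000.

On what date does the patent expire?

October 9, 2025

Filing date + 25 years → 9 October 2025.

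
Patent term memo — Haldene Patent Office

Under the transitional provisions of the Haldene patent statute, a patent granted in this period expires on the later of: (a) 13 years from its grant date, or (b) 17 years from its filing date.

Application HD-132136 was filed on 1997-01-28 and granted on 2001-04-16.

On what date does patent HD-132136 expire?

2014-04-16

(a) grant + 13 years → 16 April 2014.
(b) filing + 17 years → 28 January 2014.
Later of the two: 16 April 2014.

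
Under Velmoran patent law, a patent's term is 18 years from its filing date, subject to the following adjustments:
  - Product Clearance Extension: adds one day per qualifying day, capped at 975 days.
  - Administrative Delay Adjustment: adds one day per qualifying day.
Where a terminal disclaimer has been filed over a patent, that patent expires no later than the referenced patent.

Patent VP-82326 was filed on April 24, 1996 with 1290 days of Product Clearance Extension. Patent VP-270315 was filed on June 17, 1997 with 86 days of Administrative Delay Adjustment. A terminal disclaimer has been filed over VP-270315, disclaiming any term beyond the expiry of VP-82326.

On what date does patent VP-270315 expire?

2015-09-11

Natural term of VP-270315:
  Base: filing + 18 years → 17 June 2015.
  Administrative Delay Adjustment: +86 days → 11 September 2015.
Expiry of referenced patent VP-82326:
  Base: filing + 18 years → 24 April 2014.
  Product Clearance Extension: 1290 days claimed exceeds the 975-day cap, so +975 days → 24 December 2016.
Terminal disclaimer: VP-270315 expires on the earlier of 11 September 2015 and 24 December 2016.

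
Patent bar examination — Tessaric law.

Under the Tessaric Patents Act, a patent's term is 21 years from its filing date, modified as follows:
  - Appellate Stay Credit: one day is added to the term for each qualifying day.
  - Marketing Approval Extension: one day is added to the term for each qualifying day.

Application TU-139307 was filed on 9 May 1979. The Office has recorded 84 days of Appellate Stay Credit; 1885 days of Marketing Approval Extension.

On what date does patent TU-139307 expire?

September 29, 2005

Base term: filing date + 21 years → 9 May 2000.
Appellate Stay Credit: +84 days → 1 August 2000.
Marketing Approval Extension: +1885 days → 29 September 2005.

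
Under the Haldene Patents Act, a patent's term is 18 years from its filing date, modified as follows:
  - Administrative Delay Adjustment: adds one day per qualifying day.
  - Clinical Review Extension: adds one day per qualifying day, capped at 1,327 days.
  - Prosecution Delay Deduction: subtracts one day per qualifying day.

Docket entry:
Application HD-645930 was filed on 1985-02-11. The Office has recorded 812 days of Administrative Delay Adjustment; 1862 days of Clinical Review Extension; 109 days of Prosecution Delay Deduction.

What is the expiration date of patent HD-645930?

2008-09-02

Base term: filing date + 18 years → 11 February 2003.
Administrative Delay Adjustment: +812 days → 3 May 2005.
Clinical Review Extension: 1862 days claimed exceeds the 1327-day cap, so +1327 days → 20 December 2008.
Prosecution Delay Deduction: −109 days → 2 September 2008.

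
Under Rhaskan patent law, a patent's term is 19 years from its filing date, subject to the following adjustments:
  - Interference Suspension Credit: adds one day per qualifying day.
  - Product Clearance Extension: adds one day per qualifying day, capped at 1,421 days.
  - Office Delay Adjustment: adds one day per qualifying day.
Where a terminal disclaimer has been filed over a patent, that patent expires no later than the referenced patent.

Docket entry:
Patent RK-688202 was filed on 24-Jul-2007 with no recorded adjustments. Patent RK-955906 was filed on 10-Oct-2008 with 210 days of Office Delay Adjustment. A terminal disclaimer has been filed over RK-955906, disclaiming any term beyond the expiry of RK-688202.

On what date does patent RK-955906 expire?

July 24, 2026

Natural term of RK-955906:
  Base: filing + 19 years → 10 October 2027.
  Office Delay Adjustment: +210 days → 7 May 2028.
Expiry of referenced patent RK-688202:
  Base: filing + 19 years → 24 July 2026.
Terminal disclaimer: RK-955906 expires on the earlier of 7 May 2028 and 24 July 2026.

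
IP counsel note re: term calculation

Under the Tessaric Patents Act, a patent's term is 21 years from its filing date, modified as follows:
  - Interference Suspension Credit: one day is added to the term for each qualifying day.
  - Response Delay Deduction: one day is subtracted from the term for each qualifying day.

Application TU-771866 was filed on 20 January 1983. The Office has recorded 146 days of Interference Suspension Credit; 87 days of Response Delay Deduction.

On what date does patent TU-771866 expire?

Base term: filing date + 21 years → 20 January 2004.
Interference Suspension Credit: +146 days → 14 June 2004.
Response Delay Deduction: −87 days → 19 March 2004.

March 19, 2004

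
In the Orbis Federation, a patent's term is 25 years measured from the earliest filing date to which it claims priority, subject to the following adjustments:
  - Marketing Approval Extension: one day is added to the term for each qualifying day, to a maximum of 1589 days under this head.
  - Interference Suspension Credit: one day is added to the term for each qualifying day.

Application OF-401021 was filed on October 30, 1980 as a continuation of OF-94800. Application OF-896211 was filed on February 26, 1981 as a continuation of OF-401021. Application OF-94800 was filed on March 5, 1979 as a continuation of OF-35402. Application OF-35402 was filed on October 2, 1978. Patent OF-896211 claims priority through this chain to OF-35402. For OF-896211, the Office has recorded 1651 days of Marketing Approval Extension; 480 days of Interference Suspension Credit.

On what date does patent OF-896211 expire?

2009-06-01

Earliest priority filing: 2 October 1978.
Base term: 2 October 1978 + 25 years → 2 October 2003.
Marketing Approval Extension: 1651 days claimed exceeds the 1589-day cap, so +1589 days → 7 February 2008.
Interference Suspension Credit: +480 days → 1 June 2009.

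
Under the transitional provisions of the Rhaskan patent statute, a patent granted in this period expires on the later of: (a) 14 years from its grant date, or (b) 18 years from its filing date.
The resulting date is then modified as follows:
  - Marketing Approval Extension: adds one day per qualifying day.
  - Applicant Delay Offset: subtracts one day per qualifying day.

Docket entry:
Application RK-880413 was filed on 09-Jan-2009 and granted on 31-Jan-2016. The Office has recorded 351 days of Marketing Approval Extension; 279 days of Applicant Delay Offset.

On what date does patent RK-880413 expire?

2030-04-13

(a) grant + 14 years → 31 January 2030.
(b) filing + 18 years → 9 January 2027.
Later of the two: 31 January 2030.
Marketing Approval Extension: +351 days → 17 January 2031.
Applicant Delay Offset: −279 days → 13 April 2030.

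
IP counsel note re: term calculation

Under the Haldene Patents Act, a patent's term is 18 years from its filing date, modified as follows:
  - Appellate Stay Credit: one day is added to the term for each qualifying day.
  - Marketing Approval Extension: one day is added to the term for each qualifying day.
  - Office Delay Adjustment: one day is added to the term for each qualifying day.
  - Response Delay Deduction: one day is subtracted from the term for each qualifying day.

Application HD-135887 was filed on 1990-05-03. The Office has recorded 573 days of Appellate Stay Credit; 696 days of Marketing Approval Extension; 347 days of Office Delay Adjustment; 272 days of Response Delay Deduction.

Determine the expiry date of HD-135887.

January 7, 2012

Base term: filing date + 18 years → 3 May 2008.
Appellate Stay Credit: +573 days → 27 November 2009.
Marketing Approval Extension: +696 days → 24 October 2011.
Office Delay Adjustment: +347 days → 5 October 2012.
Response Delay Deduction: −272 days → 7 January 2012.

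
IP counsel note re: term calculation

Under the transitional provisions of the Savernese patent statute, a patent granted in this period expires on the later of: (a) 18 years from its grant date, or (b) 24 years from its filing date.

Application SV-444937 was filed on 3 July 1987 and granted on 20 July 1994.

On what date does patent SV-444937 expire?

(a) grant + 18 years → 20 July 2012.
(b) filing + 24 years → 3 July 2011.
Later of the two: 20 July 2012.

2012-07-20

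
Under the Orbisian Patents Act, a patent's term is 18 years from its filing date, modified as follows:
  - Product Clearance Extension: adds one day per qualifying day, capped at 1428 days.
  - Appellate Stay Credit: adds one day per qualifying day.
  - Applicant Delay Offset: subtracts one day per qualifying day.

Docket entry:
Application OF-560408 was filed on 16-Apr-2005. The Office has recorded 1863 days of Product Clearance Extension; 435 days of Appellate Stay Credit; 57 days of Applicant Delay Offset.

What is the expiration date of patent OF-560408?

March 26, 2028

Base term: filing date + 18 years → 16 April 2023.
Product Clearance Extension: 1863 days claimed exceeds the 1428-day cap, so +1428 days → 14 March 2027.
Appellate Stay Credit: +435 days → 22 May 2028.
Applicant Delay Offset: −57 days → 26 March 2028.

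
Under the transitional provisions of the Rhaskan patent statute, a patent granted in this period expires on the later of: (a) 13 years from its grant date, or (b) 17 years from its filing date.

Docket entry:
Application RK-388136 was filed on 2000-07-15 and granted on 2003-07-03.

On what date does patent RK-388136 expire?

2017-07-15

(a) grant + 13 years → 3 July 2016.
(b) filing + 17 years → 15 July 2017.
Later of the two: 15 July 2017.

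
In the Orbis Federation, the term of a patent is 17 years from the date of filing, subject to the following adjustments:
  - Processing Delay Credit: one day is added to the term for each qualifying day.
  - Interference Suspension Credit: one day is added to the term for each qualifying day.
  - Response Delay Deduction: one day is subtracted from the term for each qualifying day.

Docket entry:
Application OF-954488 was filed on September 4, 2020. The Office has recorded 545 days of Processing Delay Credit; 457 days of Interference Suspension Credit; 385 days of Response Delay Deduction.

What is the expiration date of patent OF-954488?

May 14, 2039

Base term: filing date + 17 years → 4 September 2037.
Processing Delay Credit: +545 days → 3 March 2039.
Interference Suspension Credit: +457 days → 2 June 2040.
Response Delay Deduction: −385 days → 14 May 2039.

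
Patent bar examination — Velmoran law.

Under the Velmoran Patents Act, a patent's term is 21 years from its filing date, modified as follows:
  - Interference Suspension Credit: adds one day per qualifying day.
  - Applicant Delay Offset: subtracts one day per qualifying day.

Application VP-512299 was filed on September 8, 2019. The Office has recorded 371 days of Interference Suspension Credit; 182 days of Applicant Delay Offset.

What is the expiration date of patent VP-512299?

Base term: filing date + 21 years → 8 September 2040.
Interference Suspension Credit: +371 days → 14 September 2041.
Applicant Delay Offset: −182 days → 16 March 2041.

March 16, 2041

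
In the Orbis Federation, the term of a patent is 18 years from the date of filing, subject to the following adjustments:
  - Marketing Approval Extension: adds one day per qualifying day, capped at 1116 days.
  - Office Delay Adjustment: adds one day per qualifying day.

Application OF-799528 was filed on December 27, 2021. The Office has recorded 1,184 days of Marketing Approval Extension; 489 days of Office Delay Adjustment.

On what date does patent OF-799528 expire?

Base term: filing date + 18 years → 27 December 2039.
Marketing Approval Extension: 1184 days claimed exceeds the 1116-day cap, so +1116 days → 16 January 2043.
Office Delay Adjustment: +489 days → 19 May 2044.

May 19, 2044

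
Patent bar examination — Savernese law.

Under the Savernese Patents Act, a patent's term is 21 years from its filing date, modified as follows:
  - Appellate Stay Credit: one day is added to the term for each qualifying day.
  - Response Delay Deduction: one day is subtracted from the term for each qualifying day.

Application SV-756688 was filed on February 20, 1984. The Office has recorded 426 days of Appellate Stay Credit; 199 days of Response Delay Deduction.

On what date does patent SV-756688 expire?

October 5, 2005

Base term: filing date + 21 years → 20 February 2005.
Appellate Stay Credit: +426 days → 22 April 2006.
Response Delay Deduction: −199 days → 5 October 2005.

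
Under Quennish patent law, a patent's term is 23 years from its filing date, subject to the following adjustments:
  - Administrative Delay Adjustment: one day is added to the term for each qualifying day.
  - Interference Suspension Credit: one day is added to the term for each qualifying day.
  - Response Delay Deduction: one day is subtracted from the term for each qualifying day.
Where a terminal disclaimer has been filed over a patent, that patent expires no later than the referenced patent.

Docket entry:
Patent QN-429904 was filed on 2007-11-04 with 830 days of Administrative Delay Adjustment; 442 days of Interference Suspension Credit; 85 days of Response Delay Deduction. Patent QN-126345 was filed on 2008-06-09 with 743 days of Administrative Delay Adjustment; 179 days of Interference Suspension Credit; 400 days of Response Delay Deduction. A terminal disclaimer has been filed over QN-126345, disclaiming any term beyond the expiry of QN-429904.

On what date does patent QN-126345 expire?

2032-11-12

Natural term of QN-126345:
  Base: filing + 23 years → 9 June 2031.
  Administrative Delay Adjustment: +743 days → 21 June 2033.
  Interference Suspension Credit: +179 days → 17 December 2033.
  Response Delay Deduction: −400 days → 12 November 2032.
Expiry of referenced patent QN-429904:
  Base: filing + 23 years → 4 November 2030.
  Administrative Delay Adjustment: +830 days → 11 February 2033.
  Interference Suspension Credit: +442 days → 29 April 2034.
  Response Delay Deduction: −85 days → 3 February 2034.
Terminal disclaimer: QN-126345 expires on the earlier of 12 November 2032 and 3 February 2034.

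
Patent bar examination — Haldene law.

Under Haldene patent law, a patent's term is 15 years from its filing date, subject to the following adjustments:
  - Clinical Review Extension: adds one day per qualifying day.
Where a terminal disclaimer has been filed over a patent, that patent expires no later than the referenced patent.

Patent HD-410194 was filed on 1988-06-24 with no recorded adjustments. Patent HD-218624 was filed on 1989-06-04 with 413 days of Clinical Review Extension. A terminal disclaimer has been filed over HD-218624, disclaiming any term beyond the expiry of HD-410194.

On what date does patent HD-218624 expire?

June 24, 2003

Natural term of HD-218624:
  Base: filing + 15 years → 4 June 2004.
  Clinical Review Extension: +413 days → 22 July 2005.
Expiry of referenced patent HD-410194:
  Base: filing + 15 years → 24 June 2003.
Terminal disclaimer: HD-218624 expires on the earlier of 22 July 2005 and 24 June 2003.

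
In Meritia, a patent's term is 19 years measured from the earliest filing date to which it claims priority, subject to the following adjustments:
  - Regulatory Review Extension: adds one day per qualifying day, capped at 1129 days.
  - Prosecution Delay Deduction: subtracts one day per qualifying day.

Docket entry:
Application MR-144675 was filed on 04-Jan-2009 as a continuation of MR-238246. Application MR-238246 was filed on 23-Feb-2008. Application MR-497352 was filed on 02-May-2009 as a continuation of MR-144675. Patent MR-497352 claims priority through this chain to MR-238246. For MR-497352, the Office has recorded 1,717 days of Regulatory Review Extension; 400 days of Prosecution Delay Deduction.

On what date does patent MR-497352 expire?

Earliest priority filing: 23 February 2008.
Base term: 23 February 2008 + 19 years → 23 February 2027.
Regulatory Review Extension: 1717 days claimed exceeds the 1129-day cap, so +1129 days → 28 March 2030.
Prosecution Delay Deduction: −400 days → 21 February 2029.

2029-02-21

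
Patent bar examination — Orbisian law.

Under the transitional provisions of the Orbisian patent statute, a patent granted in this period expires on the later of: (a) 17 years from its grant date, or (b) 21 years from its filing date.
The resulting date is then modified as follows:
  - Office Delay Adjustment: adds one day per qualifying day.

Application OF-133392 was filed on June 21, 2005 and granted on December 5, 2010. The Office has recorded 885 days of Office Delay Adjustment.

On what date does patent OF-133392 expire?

(a) grant + 17 years → 5 December 2027.
(b) filing + 21 years → 21 June 2026.
Later of the two: 5 December 2027.
Office Delay Adjustment: +885 days → 8 May 2030.

2030-05-08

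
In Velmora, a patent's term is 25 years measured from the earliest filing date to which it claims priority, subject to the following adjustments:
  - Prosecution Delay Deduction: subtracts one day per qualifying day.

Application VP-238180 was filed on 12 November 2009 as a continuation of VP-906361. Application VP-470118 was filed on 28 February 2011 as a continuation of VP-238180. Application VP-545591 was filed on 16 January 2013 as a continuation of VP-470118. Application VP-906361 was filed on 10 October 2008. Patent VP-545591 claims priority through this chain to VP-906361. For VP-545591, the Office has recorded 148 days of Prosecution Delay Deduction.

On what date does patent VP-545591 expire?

2033-05-15

Earliest priority filing: 10 October 2008.
Base term: 10 October 2008 + 25 years → 10 October 2033.
Prosecution Delay Deduction: −148 days → 15 May 2033.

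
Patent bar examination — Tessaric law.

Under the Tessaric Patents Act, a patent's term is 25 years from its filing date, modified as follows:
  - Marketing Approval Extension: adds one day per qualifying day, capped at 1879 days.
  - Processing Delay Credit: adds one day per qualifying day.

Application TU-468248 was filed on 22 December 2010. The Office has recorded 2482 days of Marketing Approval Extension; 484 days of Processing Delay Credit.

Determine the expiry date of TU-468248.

2042-06-11

Base term: filing date + 25 years → 22 December 2035.
Marketing Approval Extension: 2482 days claimed exceeds the 1879-day cap, so +1879 days → 12 February 2041.
Processing Delay Credit: +484 days → 11 June 2042.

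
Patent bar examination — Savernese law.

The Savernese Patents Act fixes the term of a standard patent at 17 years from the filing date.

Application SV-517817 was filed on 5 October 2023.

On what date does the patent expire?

Filing date + 17 years → 5 October 2040.

2040-10-05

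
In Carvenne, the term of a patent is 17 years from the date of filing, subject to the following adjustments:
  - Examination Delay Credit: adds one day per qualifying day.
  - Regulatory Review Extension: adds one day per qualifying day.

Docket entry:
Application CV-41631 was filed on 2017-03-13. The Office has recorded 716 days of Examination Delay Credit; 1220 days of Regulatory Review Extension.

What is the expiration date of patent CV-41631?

July 1, 2039

Base term: filing date + 17 years → 13 March 2034.
Examination Delay Credit: +716 days → 27 February 2036.
Regulatory Review Extension: +1220 days → 1 July 2039.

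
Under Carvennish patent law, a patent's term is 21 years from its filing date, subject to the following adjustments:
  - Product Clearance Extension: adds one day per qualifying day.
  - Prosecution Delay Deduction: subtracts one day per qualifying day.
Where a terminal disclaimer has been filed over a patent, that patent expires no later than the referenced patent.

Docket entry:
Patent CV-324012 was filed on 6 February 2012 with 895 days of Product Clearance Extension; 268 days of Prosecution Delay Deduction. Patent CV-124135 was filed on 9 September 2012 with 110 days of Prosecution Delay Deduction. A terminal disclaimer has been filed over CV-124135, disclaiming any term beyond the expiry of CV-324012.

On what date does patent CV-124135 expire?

Natural term of CV-124135:
  Base: filing + 21 years → 9 September 2033.
  Prosecution Delay Deduction: −110 days → 22 May 2033.
Expiry of referenced patent CV-324012:
  Base: filing + 21 years → 6 February 2033.
  Product Clearance Extension: +895 days → 21 July 2035.
  Prosecution Delay Deduction: −268 days → 26 October 2034.
Terminal disclaimer: CV-124135 expires on the earlier of 22 May 2033 and 26 October 2034.

May 22, 2033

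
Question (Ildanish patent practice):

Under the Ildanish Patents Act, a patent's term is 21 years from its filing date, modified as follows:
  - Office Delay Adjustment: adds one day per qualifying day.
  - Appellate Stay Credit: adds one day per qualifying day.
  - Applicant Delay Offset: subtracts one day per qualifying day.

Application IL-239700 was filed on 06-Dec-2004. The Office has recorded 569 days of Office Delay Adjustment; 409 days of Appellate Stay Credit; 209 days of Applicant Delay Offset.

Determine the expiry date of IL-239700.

January 14, 2028

Base term: filing date + 21 years → 6 December 2025.
Office Delay Adjustment: +569 days → 28 June 2027.
Appellate Stay Credit: +409 days → 10 August 2028.
Applicant Delay Offset: −209 days → 14 January 2028.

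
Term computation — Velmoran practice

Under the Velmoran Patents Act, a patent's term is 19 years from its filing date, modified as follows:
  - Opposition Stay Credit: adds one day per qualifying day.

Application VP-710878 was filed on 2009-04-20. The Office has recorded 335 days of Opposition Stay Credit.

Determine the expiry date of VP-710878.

2029-03-21

Base term: filing date + 19 years → 20 April 2028.
Opposition Stay Credit: +335 days → 21 March 2029.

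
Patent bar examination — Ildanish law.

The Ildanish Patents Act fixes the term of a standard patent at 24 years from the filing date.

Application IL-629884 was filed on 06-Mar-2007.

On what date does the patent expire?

Filing date + 24 years → 6 March 2031.

2031-03-06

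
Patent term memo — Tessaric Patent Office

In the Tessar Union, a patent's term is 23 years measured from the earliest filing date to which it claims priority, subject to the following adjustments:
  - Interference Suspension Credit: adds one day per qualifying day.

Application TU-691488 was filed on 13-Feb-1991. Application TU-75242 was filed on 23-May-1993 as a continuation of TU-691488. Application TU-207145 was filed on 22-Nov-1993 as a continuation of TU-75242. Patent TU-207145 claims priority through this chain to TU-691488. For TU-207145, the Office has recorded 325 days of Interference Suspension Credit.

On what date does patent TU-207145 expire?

January 4, 2015

Earliest priority filing: 13 February 1991.
Base term: 13 February 1991 + 23 years → 13 February 2014.
Interference Suspension Credit: +325 days → 4 January 2015.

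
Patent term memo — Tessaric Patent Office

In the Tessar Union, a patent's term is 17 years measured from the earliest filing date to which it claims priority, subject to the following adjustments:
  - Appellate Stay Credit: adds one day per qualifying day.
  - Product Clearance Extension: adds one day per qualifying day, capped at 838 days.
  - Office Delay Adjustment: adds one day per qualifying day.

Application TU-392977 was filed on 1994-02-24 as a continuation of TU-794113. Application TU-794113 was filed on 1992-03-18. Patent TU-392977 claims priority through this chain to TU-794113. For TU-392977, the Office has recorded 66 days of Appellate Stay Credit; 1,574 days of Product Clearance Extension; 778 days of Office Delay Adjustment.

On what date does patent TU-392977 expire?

2013-10-25

Earliest priority filing: 18 March 1992.
Base term: 18 March 1992 + 17 years → 18 March 2009.
Appellate Stay Credit: +66 days → 23 May 2009.
Product Clearance Extension: 1574 days claimed exceeds the 838-day cap, so +838 days → 8 September 2011.
Office Delay Adjustment: +778 days → 25 October 2013.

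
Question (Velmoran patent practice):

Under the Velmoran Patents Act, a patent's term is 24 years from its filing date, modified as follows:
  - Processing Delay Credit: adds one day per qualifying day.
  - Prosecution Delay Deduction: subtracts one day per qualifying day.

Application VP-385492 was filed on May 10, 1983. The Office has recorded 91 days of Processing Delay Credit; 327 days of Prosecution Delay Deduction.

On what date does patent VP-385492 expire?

September 16, 2006

Base term: filing date + 24 years → 10 May 2007.
Processing Delay Credit: +91 days → 9 August 2007.
Prosecution Delay Deduction: −327 days → 16 September 2006.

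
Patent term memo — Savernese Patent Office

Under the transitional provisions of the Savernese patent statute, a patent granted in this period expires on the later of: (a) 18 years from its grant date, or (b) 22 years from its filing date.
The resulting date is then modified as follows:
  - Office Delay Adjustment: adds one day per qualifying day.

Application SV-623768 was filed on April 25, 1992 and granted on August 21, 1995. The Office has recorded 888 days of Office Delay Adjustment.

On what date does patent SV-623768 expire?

(a) grant + 18 years → 21 August 2013.
(b) filing + 22 years → 25 April 2014.
Later of the two: 25 April 2014.
Office Delay Adjustment: +888 days → 29 September 2016.

2016-09-29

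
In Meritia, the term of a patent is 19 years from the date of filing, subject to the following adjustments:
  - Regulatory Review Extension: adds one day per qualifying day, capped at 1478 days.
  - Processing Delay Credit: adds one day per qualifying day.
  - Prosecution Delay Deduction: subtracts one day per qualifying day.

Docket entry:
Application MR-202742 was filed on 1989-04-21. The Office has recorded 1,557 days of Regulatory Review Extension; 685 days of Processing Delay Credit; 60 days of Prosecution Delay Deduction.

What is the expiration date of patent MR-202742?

January 23, 2014

Base term: filing date + 19 years → 21 April 2008.
Regulatory Review Extension: 1557 days claimed exceeds the 1478-day cap, so +1478 days → 8 May 2012.
Processing Delay Credit: +685 days → 24 March 2014.
Prosecution Delay Deduction: −60 days → 23 January 2014.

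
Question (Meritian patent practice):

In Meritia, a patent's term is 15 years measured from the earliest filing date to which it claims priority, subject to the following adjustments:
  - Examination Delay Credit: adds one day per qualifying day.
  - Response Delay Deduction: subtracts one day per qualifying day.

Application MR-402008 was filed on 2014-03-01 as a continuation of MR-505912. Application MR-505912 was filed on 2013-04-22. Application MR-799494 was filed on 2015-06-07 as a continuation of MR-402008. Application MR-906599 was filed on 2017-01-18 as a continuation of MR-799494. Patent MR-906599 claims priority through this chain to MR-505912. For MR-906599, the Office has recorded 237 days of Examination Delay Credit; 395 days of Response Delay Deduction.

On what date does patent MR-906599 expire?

Earliest priority filing: 22 April 2013.
Base term: 22 April 2013 + 15 years → 22 April 2028.
Examination Delay Credit: +237 days → 15 December 2028.
Response Delay Deduction: −395 days → 16 November 2027.

November 16, 2027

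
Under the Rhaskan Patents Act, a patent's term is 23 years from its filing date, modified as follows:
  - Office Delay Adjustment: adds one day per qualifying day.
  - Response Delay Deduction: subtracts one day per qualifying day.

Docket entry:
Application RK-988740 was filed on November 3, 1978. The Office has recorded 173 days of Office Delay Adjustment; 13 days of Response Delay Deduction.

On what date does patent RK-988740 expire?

2002-04-12

Base term: filing date + 23 years → 3 November 2001.
Office Delay Adjustment: +173 days → 25 April 2002.
Response Delay Deduction: −13 days → 12 April 2002.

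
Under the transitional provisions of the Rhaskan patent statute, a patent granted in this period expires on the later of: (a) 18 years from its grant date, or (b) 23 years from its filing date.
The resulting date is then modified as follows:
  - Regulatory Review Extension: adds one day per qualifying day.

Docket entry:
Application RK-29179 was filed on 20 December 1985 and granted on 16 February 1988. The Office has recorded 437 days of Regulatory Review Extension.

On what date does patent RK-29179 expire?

(a) grant + 18 years → 16 February 2006.
(b) filing + 23 years → 20 December 2008.
Later of the two: 20 December 2008.
Regulatory Review Extension: +437 days → 2 March 2010.

2010-03-02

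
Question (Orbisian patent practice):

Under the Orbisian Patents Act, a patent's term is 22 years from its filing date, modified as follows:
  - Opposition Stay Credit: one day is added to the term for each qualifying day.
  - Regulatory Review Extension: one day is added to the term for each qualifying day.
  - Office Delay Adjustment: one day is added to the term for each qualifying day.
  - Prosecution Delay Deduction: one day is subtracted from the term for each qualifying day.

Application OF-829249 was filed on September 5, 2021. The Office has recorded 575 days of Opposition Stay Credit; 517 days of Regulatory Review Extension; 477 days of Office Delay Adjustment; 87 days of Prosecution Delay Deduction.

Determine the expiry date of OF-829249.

2047-09-26

Base term: filing date + 22 years → 5 September 2043.
Opposition Stay Credit: +575 days → 2 April 2045.
Regulatory Review Extension: +517 days → 1 September 2046.
Office Delay Adjustment: +477 days → 22 December 2047.
Prosecution Delay Deduction: −87 days → 26 September 2047.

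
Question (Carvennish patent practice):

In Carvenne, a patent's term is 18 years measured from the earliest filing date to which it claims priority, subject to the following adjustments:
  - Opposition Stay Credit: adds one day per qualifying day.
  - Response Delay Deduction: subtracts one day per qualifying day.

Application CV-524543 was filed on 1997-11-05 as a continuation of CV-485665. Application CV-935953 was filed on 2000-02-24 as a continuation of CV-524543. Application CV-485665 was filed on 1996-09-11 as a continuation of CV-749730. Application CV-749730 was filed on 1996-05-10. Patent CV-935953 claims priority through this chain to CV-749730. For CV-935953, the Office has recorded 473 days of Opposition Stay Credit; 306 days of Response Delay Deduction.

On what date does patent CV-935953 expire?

Earliest priority filing: 10 May 1996.
Base term: 10 May 1996 + 18 years → 10 May 2014.
Opposition Stay Credit: +473 days → 26 August 2015.
Response Delay Deduction: −306 days → 24 October 2014.

2014-10-24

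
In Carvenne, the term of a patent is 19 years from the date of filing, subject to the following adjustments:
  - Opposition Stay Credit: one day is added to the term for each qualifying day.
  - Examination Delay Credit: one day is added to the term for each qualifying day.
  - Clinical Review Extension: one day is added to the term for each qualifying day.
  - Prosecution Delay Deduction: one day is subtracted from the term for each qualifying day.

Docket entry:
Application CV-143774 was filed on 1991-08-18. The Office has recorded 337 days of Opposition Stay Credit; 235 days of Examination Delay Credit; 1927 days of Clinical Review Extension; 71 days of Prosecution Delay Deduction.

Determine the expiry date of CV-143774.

Base term: filing date + 19 years → 18 August 2010.
Opposition Stay Credit: +337 days → 21 July 2011.
Examination Delay Credit: +235 days → 12 March 2012.
Clinical Review Extension: +1927 days → 21 June 2017.
Prosecution Delay Deduction: −71 days → 11 April 2017.

April 11, 2017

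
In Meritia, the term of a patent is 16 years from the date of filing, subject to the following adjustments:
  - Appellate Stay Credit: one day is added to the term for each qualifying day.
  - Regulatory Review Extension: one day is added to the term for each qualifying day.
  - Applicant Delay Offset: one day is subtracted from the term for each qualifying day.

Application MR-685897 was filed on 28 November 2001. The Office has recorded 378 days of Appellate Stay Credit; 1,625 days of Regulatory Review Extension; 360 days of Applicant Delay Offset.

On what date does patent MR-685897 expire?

Base term: filing date + 16 years → 28 November 2017.
Appellate Stay Credit: +378 days → 11 December 2018.
Regulatory Review Extension: +1625 days → 24 May 2023.
Applicant Delay Offset: −360 days → 29 May 2022.

May 29, 2022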